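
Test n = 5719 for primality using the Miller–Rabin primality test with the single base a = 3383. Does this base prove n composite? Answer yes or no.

n − 1 = 5718 = 2^1 · 2859, so s = 1 and d = 2859.
By repeated squaring, 3383^2859 ≡ 4523 (mod 5719).
x_0 = 3383^2859 mod 5719 = 4523.
x_0 ∉ {1, 5718} and s = 1, so 3383 is a Miller–Rabin witness and 5719 is composite.

yes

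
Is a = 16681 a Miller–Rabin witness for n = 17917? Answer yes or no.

n − 1 = 17916 = 2^2 · 4479, so s = 2 and d = 4479.
Repeated squaring mod 17917: 16681^1 ≡ 16681, 16681^2 ≡ 4751, 16681^4 ≡ 14498, 16681^8 ≡ 7677, 16681^16 ≡ 7316, 16681^32 ≡ 5777, 16681^64 ≡ 12275, 16681^128 ≡ 11572, 16681^256 ≡ 17443, 16681^512 ≡ 9672, 16681^1024 ≡ 2927, 16681^2048 ≡ 3003, 16681^4096 ≡ 5758.
4479 = 4096 + 256 + 64 + 32 + 16 + 8 + 4 + 2 + 1, so 16681^4479 ≡ 5758·17443·12275·5777·7316·7677·14498·4751·16681 ≡ 10202 (mod 17917).
x_0 = 16681^4479 mod 17917 = 10202.
x_0 is neither 1 nor 17916, so continue squaring.
x_1 = 10202^2 mod 17917 = 951.
Reached i = s−1 = 1 without hitting −1: 16681 is a Miller–Rabin witness and 17917 is composite.

yes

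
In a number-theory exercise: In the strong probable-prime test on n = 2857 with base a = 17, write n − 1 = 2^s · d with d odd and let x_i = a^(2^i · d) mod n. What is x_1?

n − 1 = 2856 = 2^3 · 357, so s = 3 and d = 357.
x_0 = 17^357 mod 2857 = 2856.
x_1 = 2856^2 mod 2857 = 1.

1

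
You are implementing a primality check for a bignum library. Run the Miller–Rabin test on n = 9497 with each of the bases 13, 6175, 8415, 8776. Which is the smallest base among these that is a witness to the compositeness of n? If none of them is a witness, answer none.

none

n − 1 = 9496 = 2^3 · 1187, so s = 3 and d = 1187.
Base 13: x_0 = 13^1187 mod 9497 = 2799. x_0 is neither 1 nor 9496, so continue squaring. x_1 = 2799^2 mod 9497 = 8873. x_2 = 8873^2 mod 9497 = 9496. x_2 ≡ −1, so 13 is not a witness.
Base 6175: x_0 = 6175^1187 mod 9497 = 8625. x_0 is neither 1 nor 9496, so continue squaring. x_1 = 8625^2 mod 9497 = 624. x_2 = 624^2 mod 9497 = 9496. x_2 ≡ −1, so 6175 is not a witness.
Base 8415: x_0 = 8415^1187 mod 9497 = 1. x_0 = 1, so 8415 is not a witness.
Base 8776: x_0 = 8776^1187 mod 9497 = 9496. x_0 = 9496 ≡ −1, so 8776 is not a witness.
No listed base is a witness for 9497.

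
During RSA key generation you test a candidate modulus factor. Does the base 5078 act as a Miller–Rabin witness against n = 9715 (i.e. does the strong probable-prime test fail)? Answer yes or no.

n − 1 = 9714 = 2^1 · 4857, so s = 1 and d = 4857.
x_0 = 5078^4857 mod 9715 = 1063.
x_0 ∉ {1, 9714} and s = 1, so 5078 is a Miller–Rabin witness and 9715 is composite.

yes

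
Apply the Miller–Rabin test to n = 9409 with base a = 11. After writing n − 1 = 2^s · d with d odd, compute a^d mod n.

n − 1 = 9408 = 2^6 · 147, so s = 6 and d = 147.
By repeated squaring, 11^147 ≡ 6084 (mod 9409).

6084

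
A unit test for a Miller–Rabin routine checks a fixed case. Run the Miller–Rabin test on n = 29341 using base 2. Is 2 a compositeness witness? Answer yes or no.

no

n − 1 = 29340 = 2^2 · 7335, so s = 2 and d = 7335.
x_0 = 2^7335 mod 29341 = 26424.
x_0 is neither 1 nor 29340, so continue squaring.
x_1 = 26424^2 mod 29341 = 29340.
x_1 ≡ −1, so 2 is not a witness.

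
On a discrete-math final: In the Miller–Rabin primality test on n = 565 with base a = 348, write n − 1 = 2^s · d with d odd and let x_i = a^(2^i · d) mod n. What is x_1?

n − 1 = 564 = 2^2 · 141, so s = 2 and d = 141.
x_0 = 348^141 mod 565 = 443.
x_1 = 443^2 mod 565 = 194.

194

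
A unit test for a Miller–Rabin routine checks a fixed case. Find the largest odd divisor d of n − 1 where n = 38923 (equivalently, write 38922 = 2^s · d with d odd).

Halving: 38922 → 19461; 19461 is odd.
So 38922 = 2^1 · 19461.

19461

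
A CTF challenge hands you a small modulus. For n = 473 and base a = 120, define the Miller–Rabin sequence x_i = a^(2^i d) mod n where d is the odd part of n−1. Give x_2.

397

n − 1 = 472 = 2^3 · 59, so s = 3 and d = 59.
x_0 = 120^59 mod 473 = 98.
x_1 = 98^2 mod 473 = 144.
x_2 = 144^2 mod 473 = 397.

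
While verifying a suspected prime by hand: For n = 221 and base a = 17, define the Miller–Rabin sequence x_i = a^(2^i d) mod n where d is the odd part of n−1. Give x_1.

n − 1 = 220 = 2^2 · 55, so s = 2 and d = 55.
Repeated squaring mod 221: 17^1 ≡ 17, 17^2 ≡ 68, 17^4 ≡ 204, 17^8 ≡ 68, 17^16 ≡ 204, 17^32 ≡ 68.
55 = 32 + 16 + 4 + 2 + 1, so 17^55 ≡ 68·204·204·68·17 ≡ 17 (mod 221).
x_0 = 17.
x_1 = 17^2 mod 221 = 68.

68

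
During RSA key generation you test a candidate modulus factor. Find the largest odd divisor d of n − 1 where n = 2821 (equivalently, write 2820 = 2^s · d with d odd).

Halving: 2820 → 1410 → 705; 705 is odd.
So 2820 = 2^2 · 705.

705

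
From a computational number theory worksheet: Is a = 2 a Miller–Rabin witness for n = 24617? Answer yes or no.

n − 1 = 24616 = 2^3 · 3077, so s = 3 and d = 3077.
x_0 = 2^3077 mod 24617 = 19935.
x_0 is neither 1 nor 24616, so continue squaring.
x_1 = 19935^2 mod 24617 = 11994.
x_2 = 11994^2 mod 24617 = 18905.
Reached i = s−1 = 2 without hitting −1: 2 is a Miller–Rabin witness and 24617 is composite.

yes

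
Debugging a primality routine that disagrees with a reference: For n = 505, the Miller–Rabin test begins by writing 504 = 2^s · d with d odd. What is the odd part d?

63

Halving: 504 → 252 → 126 → 63; 63 is odd.
So 504 = 2^3 · 63.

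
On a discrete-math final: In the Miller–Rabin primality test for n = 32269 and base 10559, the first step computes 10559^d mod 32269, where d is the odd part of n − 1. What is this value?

11309

n − 1 = 32268 = 2^2 · 8067, so s = 2 and d = 8067.
Repeated squaring mod 32269: 10559^1 ≡ 10559, 10559^2 ≡ 3086, 10559^4 ≡ 4041, 10559^8 ≡ 1567, 10559^16 ≡ 3045, 10559^32 ≡ 10822, 10559^64 ≡ 11483, 10559^128 ≡ 8155, 10559^256 ≡ 29885, 10559^512 ≡ 4112, 10559^1024 ≡ 31857, 10559^2048 ≡ 8399, 10559^4096 ≡ 3167.
8067 = 4096 + 2048 + 1024 + 512 + 256 + 128 + 2 + 1, so 10559^8067 ≡ 3167·8399·31857·4112·29885·8155·3086·10559 ≡ 11309 (mod 32269).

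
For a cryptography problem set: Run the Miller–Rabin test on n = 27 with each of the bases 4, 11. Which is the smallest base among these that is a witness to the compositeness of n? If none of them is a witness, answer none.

n − 1 = 26 = 2^1 · 13, so s = 1 and d = 13.
Base 4: x_0 = 4^13 mod 27 = 13. x_0 ∉ {1, 26} and s = 1, so 4 is a Miller–Rabin witness and 27 is composite.
Base 11: x_0 = 11^13 mod 27 = 20. x_0 ∉ {1, 26} and s = 1, so 11 is a Miller–Rabin witness and 27 is composite.
The smallest witness among the given bases is 4.

4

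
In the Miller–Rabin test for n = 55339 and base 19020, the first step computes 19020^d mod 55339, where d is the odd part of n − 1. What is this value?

n − 1 = 55338 = 2^1 · 27669, so s = 1 and d = 27669.
19020^27669 mod 55339 = 55338.

55338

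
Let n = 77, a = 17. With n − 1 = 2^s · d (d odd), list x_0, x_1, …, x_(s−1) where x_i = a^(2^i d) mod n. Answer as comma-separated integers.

24, 37

n − 1 = 76 = 2^2 · 19, so s = 2 and d = 19.
x_0 = 17^19 mod 77 = 24.
x_1 = 24^2 mod 77 = 37.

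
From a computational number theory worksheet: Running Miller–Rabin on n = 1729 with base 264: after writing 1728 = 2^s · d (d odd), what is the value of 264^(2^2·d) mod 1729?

1

n − 1 = 1728 = 2^6 · 27, so s = 6 and d = 27.
x_0 = 264^27 mod 1729 = 818.
x_1 = 818^2 mod 1729 = 1.
x_2 = 1^2 mod 1729 = 1.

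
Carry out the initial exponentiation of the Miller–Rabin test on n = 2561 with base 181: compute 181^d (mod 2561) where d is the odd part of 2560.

2222

n − 1 = 2560 = 2^9 · 5, so s = 9 and d = 5.
181^5 mod 2561 = 2222.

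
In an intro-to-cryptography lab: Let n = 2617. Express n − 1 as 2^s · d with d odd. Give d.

Halving: 2616 → 1308 → 654 → 327; 327 is odd.
So 2616 = 2^3 · 327.

327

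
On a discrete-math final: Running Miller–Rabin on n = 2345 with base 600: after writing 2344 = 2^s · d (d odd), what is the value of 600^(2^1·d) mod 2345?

n − 1 = 2344 = 2^3 · 293, so s = 3 and d = 293.
x_0 = 600^293 mod 2345 = 1900.
x_1 = 1900^2 mod 2345 = 1045.

1045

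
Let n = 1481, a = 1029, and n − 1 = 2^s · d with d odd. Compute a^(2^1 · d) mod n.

1016

n − 1 = 1480 = 2^3 · 185, so s = 3 and d = 185.
By repeated squaring, 1029^185 ≡ 826 (mod 1481).
x_0 = 826.
x_1 = 826^2 mod 1481 = 1016.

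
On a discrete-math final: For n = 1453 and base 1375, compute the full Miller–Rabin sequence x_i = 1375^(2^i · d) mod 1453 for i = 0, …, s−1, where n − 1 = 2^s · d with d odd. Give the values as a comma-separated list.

n − 1 = 1452 = 2^2 · 363, so s = 2 and d = 363.
x_0 = 1375^363 mod 1453 = 956.
x_1 = 956^2 mod 1453 = 1452.

956, 1452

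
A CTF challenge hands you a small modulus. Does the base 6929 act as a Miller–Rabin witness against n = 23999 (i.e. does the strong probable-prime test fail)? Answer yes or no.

yes

n − 1 = 23998 = 2^1 · 11999, so s = 1 and d = 11999.
x_0 = 6929^11999 mod 23999 = 21563.
x_0 ∉ {1, 23998} and s = 1, so 6929 is a Miller–Rabin witness and 23999 is composite.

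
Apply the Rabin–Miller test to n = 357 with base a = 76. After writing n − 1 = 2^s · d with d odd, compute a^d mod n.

n − 1 = 356 = 2^2 · 89, so s = 2 and d = 89.
76^89 mod 357 = 76.

76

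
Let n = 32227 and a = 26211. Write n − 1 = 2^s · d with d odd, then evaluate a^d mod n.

4395

n − 1 = 32226 = 2^1 · 16113, so s = 1 and d = 16113.
26211^16113 mod 32227 = 4395.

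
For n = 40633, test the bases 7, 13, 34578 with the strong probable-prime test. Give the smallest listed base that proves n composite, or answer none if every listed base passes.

7

n − 1 = 40632 = 2^3 · 5079, so s = 3 and d = 5079.
Base 7: x_0 = 7^5079 mod 40633 = 16780. x_0 is neither 1 nor 40632, so continue squaring. x_1 = 16780^2 mod 40633 = 22343. x_2 = 22343^2 mod 40633 = 33244. Reached i = s−1 = 2 without hitting −1: 7 is a Miller–Rabin witness and 40633 is composite.
Base 13: x_0 = 13^5079 mod 40633 = 18511. x_0 is neither 1 nor 40632, so continue squaring. x_1 = 18511^2 mod 40633 = 39665. x_2 = 39665^2 mod 40633 = 2465. Reached i = s−1 = 2 without hitting −1: 13 is a Miller–Rabin witness and 40633 is composite.
Base 34578: x_0 = 34578^5079 mod 40633 = 40118. x_0 is neither 1 nor 40632, so continue squaring. x_1 = 40118^2 mod 40633 = 21427. x_2 = 21427^2 mod 40633 = 4062. Reached i = s−1 = 2 without hitting −1: 34578 is a Miller–Rabin witness and 40633 is composite.
The smallest witness among the given bases is 7.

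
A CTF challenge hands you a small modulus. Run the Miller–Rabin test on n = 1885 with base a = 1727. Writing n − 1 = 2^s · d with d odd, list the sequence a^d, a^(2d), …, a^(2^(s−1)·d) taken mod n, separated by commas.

343, 779

n − 1 = 1884 = 2^2 · 471, so s = 2 and d = 471.
x_0 = 1727^471 mod 1885 = 343.
x_1 = 343^2 mod 1885 = 779.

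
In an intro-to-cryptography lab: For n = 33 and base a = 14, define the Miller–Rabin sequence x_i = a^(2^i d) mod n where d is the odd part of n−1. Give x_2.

n − 1 = 32 = 2^5 · 1, so s = 5 and d = 1.
x_0 = 14^1 mod 33 = 14.
x_1 = 14^2 mod 33 = 31.
x_2 = 31^2 mod 33 = 4.

4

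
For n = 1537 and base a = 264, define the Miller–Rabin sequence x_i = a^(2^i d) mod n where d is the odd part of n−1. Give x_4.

n − 1 = 1536 = 2^9 · 3, so s = 9 and d = 3.
x_0 = 264^3 mod 1537 = 317.
x_1 = 317^2 mod 1537 = 584.
x_2 = 584^2 mod 1537 = 1379.
x_3 = 1379^2 mod 1537 = 372.
x_4 = 372^2 mod 1537 = 54.

54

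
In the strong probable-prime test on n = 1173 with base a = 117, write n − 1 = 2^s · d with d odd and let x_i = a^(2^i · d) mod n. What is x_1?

n − 1 = 1172 = 2^2 · 293, so s = 2 and d = 293.
x_0 = 117^293 mod 1173 = 36.
x_1 = 36^2 mod 1173 = 123.

123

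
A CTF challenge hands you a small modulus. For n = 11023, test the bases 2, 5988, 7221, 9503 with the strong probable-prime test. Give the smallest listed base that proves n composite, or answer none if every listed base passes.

2

n − 1 = 11022 = 2^1 · 5511, so s = 1 and d = 5511.
Base 2: x_0 = 2^5511 mod 11023 = 2782. x_0 ∉ {1, 11022} and s = 1, so 2 is a Miller–Rabin witness and 11023 is composite.
Base 5988: x_0 = 5988^5511 mod 11023 = 3147. x_0 ∉ {1, 11022} and s = 1, so 5988 is a Miller–Rabin witness and 11023 is composite.
Base 7221: x_0 = 7221^5511 mod 11023 = 9128. x_0 ∉ {1, 11022} and s = 1, so 7221 is a Miller–Rabin witness and 11023 is composite.
Base 9503: x_0 = 9503^5511 mod 11023 = 9191. x_0 ∉ {1, 11022} and s = 1, so 9503 is a Miller–Rabin witness and 11023 is composite.
The smallest witness among the given bases is 2.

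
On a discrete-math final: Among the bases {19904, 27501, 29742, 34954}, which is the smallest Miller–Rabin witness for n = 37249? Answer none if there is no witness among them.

n − 1 = 37248 = 2^7 · 291, so s = 7 and d = 291.
Base 19904: x_0 = 19904^291 mod 37249 = 2501. x_0 is neither 1 nor 37248, so continue squaring. x_1 = 2501^2 mod 37249 = 34418. x_2 = 34418^2 mod 37249 = 6026. x_3 = 6026^2 mod 37249 = 32150. x_4 = 32150^2 mod 37249 = 37248. x_4 ≡ −1, so 19904 is not a witness.
Base 27501: x_0 = 27501^291 mod 37249 = 20913. x_0 is neither 1 nor 37248, so continue squaring. x_1 = 20913^2 mod 37249 = 13060. x_2 = 13060^2 mod 37249 = 429. x_3 = 429^2 mod 37249 = 35045. x_4 = 35045^2 mod 37249 = 15246. x_5 = 15246^2 mod 37249 = 6756. x_6 = 6756^2 mod 37249 = 13511. Reached i = s−1 = 6 without hitting −1: 27501 is a Miller–Rabin witness and 37249 is composite.
Base 29742: x_0 = 29742^291 mod 37249 = 11300. x_0 is neither 1 nor 37248, so continue squaring. x_1 = 11300^2 mod 37249 = 428. x_2 = 428^2 mod 37249 = 34188. x_3 = 34188^2 mod 37249 = 20222. x_4 = 20222^2 mod 37249 = 9762. x_5 = 9762^2 mod 37249 = 13702. x_6 = 13702^2 mod 37249 = 9844. Reached i = s−1 = 6 without hitting −1: 29742 is a Miller–Rabin witness and 37249 is composite.
Base 34954: x_0 = 34954^291 mod 37249 = 12542. x_0 is neither 1 nor 37248, so continue squaring. x_1 = 12542^2 mod 37249 = 36486. x_2 = 36486^2 mod 37249 = 23434. x_3 = 23434^2 mod 37249 = 27598. x_4 = 27598^2 mod 37249 = 19301. x_5 = 19301^2 mod 37249 = 1352. x_6 = 1352^2 mod 37249 = 2703. Reached i = s−1 = 6 without hitting −1: 34954 is a Miller–Rabin witness and 37249 is composite.
The smallest witness among the given bases is 27501.

27501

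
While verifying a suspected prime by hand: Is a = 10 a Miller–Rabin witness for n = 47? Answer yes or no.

no

n − 1 = 46 = 2^1 · 23, so s = 1 and d = 23.
x_0 = 10^23 mod 47 = 46.
x_0 = 46 ≡ −1, so 10 is not a witness.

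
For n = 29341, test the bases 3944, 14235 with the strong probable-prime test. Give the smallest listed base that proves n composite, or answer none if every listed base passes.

n − 1 = 29340 = 2^2 · 7335, so s = 2 and d = 7335.
Base 3944: x_0 = 3944^7335 mod 29341 = 18494. x_0 is neither 1 nor 29340, so continue squaring. x_1 = 18494^2 mod 29341 = 29340. x_1 ≡ −1, so 3944 is not a witness.
Base 14235: x_0 = 14235^7335 mod 29341 = 6955. x_0 is neither 1 nor 29340, so continue squaring. x_1 = 6955^2 mod 29341 = 18057. Reached i = s−1 = 1 without hitting −1: 14235 is a Miller–Rabin witness and 29341 is composite.
The smallest witness among the given bases is 14235.

14235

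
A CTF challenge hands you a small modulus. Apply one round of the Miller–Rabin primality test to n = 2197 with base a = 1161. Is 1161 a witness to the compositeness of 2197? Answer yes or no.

no

n − 1 = 2196 = 2^2 · 549, so s = 2 and d = 549.
Repeated squaring mod 2197: 1161^1 ≡ 1161, 1161^2 ≡ 1160, 1161^4 ≡ 1036, 1161^8 ≡ 1160, 1161^16 ≡ 1036, 1161^32 ≡ 1160, 1161^64 ≡ 1036, 1161^128 ≡ 1160, 1161^256 ≡ 1036, 1161^512 ≡ 1160.
549 = 512 + 32 + 4 + 1, so 1161^549 ≡ 1160·1160·1036·1161 ≡ 2196 (mod 2197).
x_0 = 1161^549 mod 2197 = 2196.
x_0 = 2196 ≡ −1, so 1161 is not a witness.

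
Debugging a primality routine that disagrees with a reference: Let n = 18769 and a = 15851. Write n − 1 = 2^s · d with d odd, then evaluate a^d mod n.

12371

n − 1 = 18768 = 2^4 · 1173, so s = 4 and d = 1173.
By repeated squaring, 15851^1173 ≡ 12371 (mod 18769).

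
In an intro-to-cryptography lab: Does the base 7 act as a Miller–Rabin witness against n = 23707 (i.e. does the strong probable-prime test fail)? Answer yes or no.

n − 1 = 23706 = 2^1 · 11853, so s = 1 and d = 11853.
x_0 = 7^11853 mod 23707 = 23144.
x_0 ∉ {1, 23706} and s = 1, so 7 is a Miller–Rabin witness and 23707 is composite.

yes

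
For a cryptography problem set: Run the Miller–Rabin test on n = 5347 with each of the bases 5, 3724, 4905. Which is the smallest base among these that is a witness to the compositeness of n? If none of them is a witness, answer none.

none

n − 1 = 5346 = 2^1 · 2673, so s = 1 and d = 2673.
Base 5: x_0 = 5^2673 mod 5347 = 5346. x_0 = 5346 ≡ −1, so 5 is not a witness.
Base 3724: x_0 = 3724^2673 mod 5347 = 1. x_0 = 1, so 3724 is not a witness.
Base 4905: x_0 = 4905^2673 mod 5347 = 1. x_0 = 1, so 4905 is not a witness.
No listed base is a witness for 5347.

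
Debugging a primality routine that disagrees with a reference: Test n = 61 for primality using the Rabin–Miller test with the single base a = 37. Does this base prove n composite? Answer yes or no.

no

n − 1 = 60 = 2^2 · 15, so s = 2 and d = 15.
x_0 = 37^15 mod 61 = 50.
x_0 is neither 1 nor 60, so continue squaring.
x_1 = 50^2 mod 61 = 60.
x_1 ≡ −1, so 37 is not a witness.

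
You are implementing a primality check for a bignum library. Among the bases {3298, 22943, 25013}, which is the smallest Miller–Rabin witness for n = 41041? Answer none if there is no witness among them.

n − 1 = 41040 = 2^4 · 2565, so s = 4 and d = 2565.
Base 3298: x_0 = 3298^2565 mod 41041 = 1. x_0 = 1, so 3298 is not a witness.
Base 22943: x_0 = 22943^2565 mod 41041 = 13749. x_0 is neither 1 nor 41040, so continue squaring. x_1 = 13749^2 mod 41041 = 155. x_2 = 155^2 mod 41041 = 24025. x_3 = 24025^2 mod 41041 = 1. x_3 = 1 but x_2 ≠ ±1, a nontrivial square root of 1 — 22943 is a witness and 41041 is composite.
Base 25013: x_0 = 25013^2565 mod 41041 = 3277. x_0 is neither 1 nor 41040, so continue squaring. x_1 = 3277^2 mod 41041 = 27028. x_2 = 27028^2 mod 41041 = 24025. x_3 = 24025^2 mod 41041 = 1. x_3 = 1 but x_2 ≠ ±1, a nontrivial square root of 1 — 25013 is a witness and 41041 is composite.
The smallest witness among the given bases is 22943.

22943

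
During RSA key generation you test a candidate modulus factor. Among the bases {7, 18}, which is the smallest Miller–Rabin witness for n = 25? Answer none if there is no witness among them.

none

n − 1 = 24 = 2^3 · 3, so s = 3 and d = 3.
Base 7: x_0 = 7^3 mod 25 = 18. x_0 is neither 1 nor 24, so continue squaring. x_1 = 18^2 mod 25 = 24. x_1 ≡ −1, so 7 is not a witness.
Base 18: x_0 = 18^3 mod 25 = 7. x_0 is neither 1 nor 24, so continue squaring. x_1 = 7^2 mod 25 = 24. x_1 ≡ −1, so 18 is not a witness.
No listed base is a witness for 25.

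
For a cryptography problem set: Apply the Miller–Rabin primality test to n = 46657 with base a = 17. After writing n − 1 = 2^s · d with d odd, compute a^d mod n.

31641

n − 1 = 46656 = 2^6 · 729, so s = 6 and d = 729.
Repeated squaring mod 46657: 17^1 ≡ 17, 17^2 ≡ 289, 17^4 ≡ 36864, 17^8 ≡ 22714, 17^16 ≡ 39347, 17^32 ≡ 13835, 17^64 ≡ 20211, 17^128 ≡ 2486, 17^256 ≡ 21472, 17^512 ≡ 28967.
729 = 512 + 128 + 64 + 16 + 8 + 1, so 17^729 ≡ 28967·2486·20211·39347·22714·17 ≡ 31641 (mod 46657).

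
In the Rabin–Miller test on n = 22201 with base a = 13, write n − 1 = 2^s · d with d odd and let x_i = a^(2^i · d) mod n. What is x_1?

14005

n − 1 = 22200 = 2^3 · 2775, so s = 3 and d = 2775.
Repeated squaring mod 22201: 13^1 ≡ 13, 13^2 ≡ 169, 13^4 ≡ 6360, 13^8 ≡ 21579, 13^16 ≡ 9467, 13^32 ≡ 20853, 13^64 ≡ 18823, 13^128 ≡ 21771, 13^256 ≡ 7292, 13^512 ≡ 1869, 13^1024 ≡ 7604, 13^2048 ≡ 9412.
2775 = 2048 + 512 + 128 + 64 + 16 + 4 + 2 + 1, so 13^2775 ≡ 9412·1869·21771·18823·9467·6360·169·13 ≡ 938 (mod 22201).
x_0 = 938.
x_1 = 938^2 mod 22201 = 14005.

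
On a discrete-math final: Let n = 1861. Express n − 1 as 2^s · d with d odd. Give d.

Halving: 1860 → 930 → 465; 465 is odd.
So 1860 = 2^2 · 465.

465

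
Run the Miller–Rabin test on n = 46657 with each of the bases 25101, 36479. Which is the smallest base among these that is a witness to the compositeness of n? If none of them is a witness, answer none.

n − 1 = 46656 = 2^6 · 729, so s = 6 and d = 729.
Base 25101: x_0 = 25101^729 mod 46657 = 5507. x_0 is neither 1 nor 46656, so continue squaring. x_1 = 5507^2 mod 46657 = 46656. x_1 ≡ −1, so 25101 is not a witness.
Base 36479: x_0 = 36479^729 mod 46657 = 6735. x_0 is neither 1 nor 46656, so continue squaring. x_1 = 6735^2 mod 46657 = 9621. x_2 = 9621^2 mod 46657 = 42810. x_3 = 42810^2 mod 46657 = 9140. x_4 = 9140^2 mod 46657 = 23570. x_5 = 23570^2 mod 46657 = 1. x_5 = 1 but x_4 ≠ ±1, a nontrivial square root of 1 — 36479 is a witness and 46657 is composite.
The smallest witness among the given bases is 36479.

36479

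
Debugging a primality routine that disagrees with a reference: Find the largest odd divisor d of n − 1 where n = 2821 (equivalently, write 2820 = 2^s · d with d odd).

705

Halving: 2820 → 1410 → 705; 705 is odd.
So 2820 = 2^2 · 705.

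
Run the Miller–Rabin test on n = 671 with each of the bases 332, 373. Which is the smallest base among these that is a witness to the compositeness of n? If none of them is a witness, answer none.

373

n − 1 = 670 = 2^1 · 335, so s = 1 and d = 335.
Base 332: x_0 = 332^335 mod 671 = 670. x_0 = 670 ≡ −1, so 332 is not a witness.
Base 373: x_0 = 373^335 mod 671 = 395. x_0 ∉ {1, 670} and s = 1, so 373 is a Miller–Rabin witness and 671 is composite.
The smallest witness among the given bases is 373.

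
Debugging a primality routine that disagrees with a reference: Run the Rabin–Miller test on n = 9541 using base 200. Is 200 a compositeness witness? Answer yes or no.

yes

n − 1 = 9540 = 2^2 · 2385, so s = 2 and d = 2385.
Repeated squaring mod 9541: 200^1 ≡ 200, 200^2 ≡ 1836, 200^4 ≡ 2923, 200^8 ≡ 4734, 200^16 ≡ 8488, 200^32 ≡ 2053, 200^64 ≡ 7228, 200^128 ≡ 7009, 200^256 ≡ 9013, 200^512 ≡ 2095, 200^1024 ≡ 165, 200^2048 ≡ 8143.
2385 = 2048 + 256 + 64 + 16 + 1, so 200^2385 ≡ 8143·9013·7228·8488·200 ≡ 3788 (mod 9541).
x_0 = 200^2385 mod 9541 = 3788.
x_0 is neither 1 nor 9540, so continue squaring.
x_1 = 3788^2 mod 9541 = 8821.
Reached i = s−1 = 1 without hitting −1: 200 is a Miller–Rabin witness and 9541 is composite.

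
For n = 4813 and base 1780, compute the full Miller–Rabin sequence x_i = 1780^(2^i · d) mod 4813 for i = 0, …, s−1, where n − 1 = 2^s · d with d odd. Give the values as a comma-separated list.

4812, 1

n − 1 = 4812 = 2^2 · 1203, so s = 2 and d = 1203.
x_0 = 1780^1203 mod 4813 = 4812.
x_1 = 4812^2 mod 4813 = 1.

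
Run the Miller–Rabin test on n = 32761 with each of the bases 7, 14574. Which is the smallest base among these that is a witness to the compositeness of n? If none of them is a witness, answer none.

7

n − 1 = 32760 = 2^3 · 4095, so s = 3 and d = 4095.
Base 7: x_0 = 7^4095 mod 32761 = 8669. x_0 is neither 1 nor 32760, so continue squaring. x_1 = 8669^2 mod 32761 = 30588. x_2 = 30588^2 mod 32761 = 4345. Reached i = s−1 = 2 without hitting −1: 7 is a Miller–Rabin witness and 32761 is composite.
Base 14574: x_0 = 14574^4095 mod 32761 = 6877. x_0 is neither 1 nor 32760, so continue squaring. x_1 = 6877^2 mod 32761 = 19006. x_2 = 19006^2 mod 32761 = 5250. Reached i = s−1 = 2 without hitting −1: 14574 is a Miller–Rabin witness and 32761 is composite.
The smallest witness among the given bases is 7.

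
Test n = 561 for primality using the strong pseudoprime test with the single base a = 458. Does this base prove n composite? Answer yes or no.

no

n − 1 = 560 = 2^4 · 35, so s = 4 and d = 35.
x_0 = 458^35 mod 561 = 560.
x_0 = 560 ≡ −1, so 458 is not a witness.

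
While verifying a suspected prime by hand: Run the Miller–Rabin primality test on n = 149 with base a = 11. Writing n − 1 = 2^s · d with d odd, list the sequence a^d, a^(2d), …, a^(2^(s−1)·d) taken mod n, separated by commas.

n − 1 = 148 = 2^2 · 37, so s = 2 and d = 37.
x_0 = 11^37 mod 149 = 105.
x_1 = 105^2 mod 149 = 148.

105, 148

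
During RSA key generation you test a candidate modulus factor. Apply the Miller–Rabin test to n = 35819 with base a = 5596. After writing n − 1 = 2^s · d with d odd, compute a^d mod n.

n − 1 = 35818 = 2^1 · 17909, so s = 1 and d = 17909.
Repeated squaring mod 35819: 5596^1 ≡ 5596, 5596^2 ≡ 9410, 5596^4 ≡ 3532, 5596^8 ≡ 10012, 5596^16 ≡ 18582, 5596^32 ≡ 31383, 5596^64 ≡ 13465, 5596^128 ≡ 26266, 5596^256 ≡ 28816, 5596^512 ≡ 5798, 5596^1024 ≡ 18582, 5596^2048 ≡ 31383, 5596^4096 ≡ 13465, 5596^8192 ≡ 26266, 5596^16384 ≡ 28816.
17909 = 16384 + 1024 + 256 + 128 + 64 + 32 + 16 + 4 + 1, so 5596^17909 ≡ 28816·18582·28816·26266·13465·31383·18582·3532·5596 ≡ 33920 (mod 35819).

33920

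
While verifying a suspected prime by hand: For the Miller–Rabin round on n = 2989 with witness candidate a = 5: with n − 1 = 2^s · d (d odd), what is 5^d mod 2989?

895

n − 1 = 2988 = 2^2 · 747, so s = 2 and d = 747.
5^747 mod 2989 = 895.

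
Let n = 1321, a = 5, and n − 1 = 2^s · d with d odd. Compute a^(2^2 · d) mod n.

n − 1 = 1320 = 2^3 · 165, so s = 3 and d = 165.
x_0 = 5^165 mod 1321 = 1064.
x_1 = 1064^2 mod 1321 = 1320.
x_2 = 1320^2 mod 1321 = 1.

1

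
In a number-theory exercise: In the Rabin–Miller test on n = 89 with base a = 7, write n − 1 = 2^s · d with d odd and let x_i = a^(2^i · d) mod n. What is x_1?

n − 1 = 88 = 2^3 · 11, so s = 3 and d = 11.
Repeated squaring mod 89: 7^1 ≡ 7, 7^2 ≡ 49, 7^4 ≡ 87, 7^8 ≡ 4.
11 = 8 + 2 + 1, so 7^11 ≡ 4·49·7 ≡ 37 (mod 89).
x_0 = 37.
x_1 = 37^2 mod 89 = 34.

34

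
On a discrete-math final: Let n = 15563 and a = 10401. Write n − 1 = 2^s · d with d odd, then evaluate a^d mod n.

n − 1 = 15562 = 2^1 · 7781, so s = 1 and d = 7781.
Repeated squaring mod 15563: 10401^1 ≡ 10401, 10401^2 ≡ 2388, 10401^4 ≡ 6486, 10401^8 ≡ 1407, 10401^16 ≡ 3148, 10401^32 ≡ 11836, 10401^64 ≡ 8333, 10401^128 ≡ 12346, 10401^256 ≡ 15257, 10401^512 ≡ 258, 10401^1024 ≡ 4312, 10401^2048 ≡ 11122, 10401^4096 ≡ 4160.
7781 = 4096 + 2048 + 1024 + 512 + 64 + 32 + 4 + 1, so 10401^7781 ≡ 4160·11122·4312·258·8333·11836·6486·10401 ≡ 2274 (mod 15563).

2274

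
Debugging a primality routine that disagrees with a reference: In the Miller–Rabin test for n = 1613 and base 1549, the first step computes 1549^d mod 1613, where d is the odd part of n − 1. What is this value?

1

n − 1 = 1612 = 2^2 · 403, so s = 2 and d = 403.
Repeated squaring mod 1613: 1549^1 ≡ 1549, 1549^2 ≡ 870, 1549^4 ≡ 403, 1549^8 ≡ 1109, 1549^16 ≡ 775, 1549^32 ≡ 589, 1549^64 ≡ 126, 1549^128 ≡ 1359, 1549^256 ≡ 1609.
403 = 256 + 128 + 16 + 2 + 1, so 1549^403 ≡ 1609·1359·775·870·1549 ≡ 1 (mod 1613).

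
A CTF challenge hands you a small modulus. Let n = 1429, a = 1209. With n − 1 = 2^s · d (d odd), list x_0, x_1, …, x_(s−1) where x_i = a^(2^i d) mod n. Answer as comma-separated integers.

809, 1428

n − 1 = 1428 = 2^2 · 357, so s = 2 and d = 357.
x_0 = 1209^357 mod 1429 = 809.
x_1 = 809^2 mod 1429 = 1428.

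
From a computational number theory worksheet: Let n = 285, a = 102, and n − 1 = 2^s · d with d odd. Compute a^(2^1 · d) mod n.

159

n − 1 = 284 = 2^2 · 71, so s = 2 and d = 71.
x_0 = 102^71 mod 285 = 258.
x_1 = 258^2 mod 285 = 159.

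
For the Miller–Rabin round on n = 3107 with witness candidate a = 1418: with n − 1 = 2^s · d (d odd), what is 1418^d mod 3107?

n − 1 = 3106 = 2^1 · 1553, so s = 1 and d = 1553.
Repeated squaring mod 3107: 1418^1 ≡ 1418, 1418^2 ≡ 495, 1418^4 ≡ 2679, 1418^8 ≡ 2978, 1418^16 ≡ 1106, 1418^32 ≡ 2185, 1418^64 ≡ 1873, 1418^128 ≡ 326, 1418^256 ≡ 638, 1418^512 ≡ 27, 1418^1024 ≡ 729.
1553 = 1024 + 512 + 16 + 1, so 1418^1553 ≡ 729·27·1106·1418 ≡ 1301 (mod 3107).

1301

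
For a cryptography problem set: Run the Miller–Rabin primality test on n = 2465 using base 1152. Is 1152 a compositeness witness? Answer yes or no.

n − 1 = 2464 = 2^5 · 77, so s = 5 and d = 77.
Repeated squaring mod 2465: 1152^1 ≡ 1152, 1152^2 ≡ 934, 1152^4 ≡ 2211, 1152^8 ≡ 426, 1152^16 ≡ 1531, 1152^32 ≡ 2211, 1152^64 ≡ 426.
77 = 64 + 8 + 4 + 1, so 1152^77 ≡ 426·426·2211·1152 ≡ 1322 (mod 2465).
x_0 = 1152^77 mod 2465 = 1322.
x_0 is neither 1 nor 2464, so continue squaring.
x_1 = 1322^2 mod 2465 = 2464.
x_1 ≡ −1, so 1152 is not a witness.

no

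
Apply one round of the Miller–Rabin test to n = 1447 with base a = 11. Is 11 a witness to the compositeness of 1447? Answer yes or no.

no

n − 1 = 1446 = 2^1 · 723, so s = 1 and d = 723.
x_0 = 11^723 mod 1447 = 1.
x_0 = 1, so 11 is not a witness.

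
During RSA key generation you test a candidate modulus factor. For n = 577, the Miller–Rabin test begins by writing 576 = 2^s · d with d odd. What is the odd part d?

Halving: 576 → 288 → 144 → 72 → 36 → 18 → 9; 9 is odd.
So 576 = 2^6 · 9.

9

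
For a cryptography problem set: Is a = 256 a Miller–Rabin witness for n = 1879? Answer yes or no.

no

n − 1 = 1878 = 2^1 · 939, so s = 1 and d = 939.
Repeated squaring mod 1879: 256^1 ≡ 256, 256^2 ≡ 1650, 256^4 ≡ 1708, 256^8 ≡ 1056, 256^16 ≡ 889, 256^32 ≡ 1141, 256^64 ≡ 1613, 256^128 ≡ 1233, 256^256 ≡ 178, 256^512 ≡ 1620.
939 = 512 + 256 + 128 + 32 + 8 + 2 + 1, so 256^939 ≡ 1620·178·1233·1141·1056·1650·256 ≡ 1 (mod 1879).
x_0 = 256^939 mod 1879 = 1.
x_0 = 1, so 256 is not a witness.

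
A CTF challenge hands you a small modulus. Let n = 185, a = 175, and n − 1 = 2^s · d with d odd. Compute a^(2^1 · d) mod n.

n − 1 = 184 = 2^3 · 23, so s = 3 and d = 23.
Repeated squaring mod 185: 175^1 ≡ 175, 175^2 ≡ 100, 175^4 ≡ 10, 175^8 ≡ 100, 175^16 ≡ 10.
23 = 16 + 4 + 2 + 1, so 175^23 ≡ 10·10·100·175 ≡ 85 (mod 185).
x_0 = 85.
x_1 = 85^2 mod 185 = 10.

10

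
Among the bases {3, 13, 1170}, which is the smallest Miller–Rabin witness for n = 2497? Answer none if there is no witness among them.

3

n − 1 = 2496 = 2^6 · 39, so s = 6 and d = 39.
Base 3: x_0 = 3^39 mod 2497 = 664. x_0 is neither 1 nor 2496, so continue squaring. x_1 = 664^2 mod 2497 = 1424. x_2 = 1424^2 mod 2497 = 212. x_3 = 212^2 mod 2497 = 2495. x_4 = 2495^2 mod 2497 = 4. x_5 = 4^2 mod 2497 = 16. Reached i = s−1 = 5 without hitting −1: 3 is a Miller–Rabin witness and 2497 is composite.
Base 13: x_0 = 13^39 mod 2497 = 2206. x_0 is neither 1 nor 2496, so continue squaring. x_1 = 2206^2 mod 2497 = 2280. x_2 = 2280^2 mod 2497 = 2143. x_3 = 2143^2 mod 2497 = 466. x_4 = 466^2 mod 2497 = 2414. x_5 = 2414^2 mod 2497 = 1895. Reached i = s−1 = 5 without hitting −1: 13 is a Miller–Rabin witness and 2497 is composite.
Base 1170: x_0 = 1170^39 mod 2497 = 2082. x_0 is neither 1 nor 2496, so continue squaring. x_1 = 2082^2 mod 2497 = 2429. x_2 = 2429^2 mod 2497 = 2127. x_3 = 2127^2 mod 2497 = 2062. x_4 = 2062^2 mod 2497 = 1950. x_5 = 1950^2 mod 2497 = 2066. Reached i = s−1 = 5 without hitting −1: 1170 is a Miller–Rabin witness and 2497 is composite.
The smallest witness among the given bases is 3.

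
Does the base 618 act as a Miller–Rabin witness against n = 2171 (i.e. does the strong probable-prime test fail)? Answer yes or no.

n − 1 = 2170 = 2^1 · 1085, so s = 1 and d = 1085.
x_0 = 618^1085 mod 2171 = 960.
x_0 ∉ {1, 2170} and s = 1, so 618 is a Miller–Rabin witness and 2171 is composite.

yes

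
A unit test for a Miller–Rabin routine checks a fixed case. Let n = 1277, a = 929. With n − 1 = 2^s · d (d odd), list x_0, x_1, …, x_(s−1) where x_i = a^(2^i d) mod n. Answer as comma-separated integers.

113, 1276

n − 1 = 1276 = 2^2 · 319, so s = 2 and d = 319.
x_0 = 929^319 mod 1277 = 113.
x_1 = 113^2 mod 1277 = 1276.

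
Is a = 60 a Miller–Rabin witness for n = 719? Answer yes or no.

n − 1 = 718 = 2^1 · 359, so s = 1 and d = 359.
By repeated squaring, 60^359 ≡ 1 (mod 719).
x_0 = 60^359 mod 719 = 1.
x_0 = 1, so 60 is not a witness.

no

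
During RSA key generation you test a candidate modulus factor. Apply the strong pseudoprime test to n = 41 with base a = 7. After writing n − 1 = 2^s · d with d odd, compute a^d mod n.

38

n − 1 = 40 = 2^3 · 5, so s = 3 and d = 5.
Repeated squaring mod 41: 7^1 ≡ 7, 7^2 ≡ 8, 7^4 ≡ 23.
5 = 4 + 1, so 7^5 ≡ 23·7 ≡ 38 (mod 41).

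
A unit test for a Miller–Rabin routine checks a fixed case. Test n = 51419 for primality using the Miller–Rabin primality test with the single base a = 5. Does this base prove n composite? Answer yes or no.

n − 1 = 51418 = 2^1 · 25709, so s = 1 and d = 25709.
x_0 = 5^25709 mod 51419 = 1.
x_0 = 1, so 5 is not a witness.

no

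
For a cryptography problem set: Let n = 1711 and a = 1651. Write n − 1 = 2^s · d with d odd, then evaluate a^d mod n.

176

n − 1 = 1710 = 2^1 · 855, so s = 1 and d = 855.
Repeated squaring mod 1711: 1651^1 ≡ 1651, 1651^2 ≡ 178, 1651^4 ≡ 886, 1651^8 ≡ 1358, 1651^16 ≡ 1417, 1651^32 ≡ 886, 1651^64 ≡ 1358, 1651^128 ≡ 1417, 1651^256 ≡ 886, 1651^512 ≡ 1358.
855 = 512 + 256 + 64 + 16 + 4 + 2 + 1, so 1651^855 ≡ 1358·886·1358·1417·886·178·1651 ≡ 176 (mod 1711).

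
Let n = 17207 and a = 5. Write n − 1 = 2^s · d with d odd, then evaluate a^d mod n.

n − 1 = 17206 = 2^1 · 8603, so s = 1 and d = 8603.
5^8603 mod 17207 = 17206.

17206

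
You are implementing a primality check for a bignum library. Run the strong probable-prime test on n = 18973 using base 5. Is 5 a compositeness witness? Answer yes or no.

n − 1 = 18972 = 2^2 · 4743, so s = 2 and d = 4743.
Repeated squaring mod 18973: 5^1 ≡ 5, 5^2 ≡ 25, 5^4 ≡ 625, 5^8 ≡ 11165, 5^16 ≡ 4615, 5^32 ≡ 10519, 5^64 ≡ 17798, 5^128 ≡ 14569, 5^256 ≡ 4810, 5^512 ≡ 8013, 5^1024 ≡ 3537, 5^2048 ≡ 7162, 5^4096 ≡ 10225.
4743 = 4096 + 512 + 128 + 4 + 2 + 1, so 5^4743 ≡ 10225·8013·14569·625·25·5 ≡ 308 (mod 18973).
x_0 = 5^4743 mod 18973 = 308.
x_0 is neither 1 nor 18972, so continue squaring.
x_1 = 308^2 mod 18973 = 18972.
x_1 ≡ −1, so 5 is not a witness.

no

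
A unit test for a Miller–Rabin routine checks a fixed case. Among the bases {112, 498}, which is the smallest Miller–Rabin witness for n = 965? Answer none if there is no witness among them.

n − 1 = 964 = 2^2 · 241, so s = 2 and d = 241.
Base 112: x_0 = 112^241 mod 965 = 112. x_0 is neither 1 nor 964, so continue squaring. x_1 = 112^2 mod 965 = 964. x_1 ≡ −1, so 112 is not a witness.
Base 498: x_0 = 498^241 mod 965 = 498. x_0 is neither 1 nor 964, so continue squaring. x_1 = 498^2 mod 965 = 964. x_1 ≡ −1, so 498 is not a witness.
No listed base is a witness for 965.

none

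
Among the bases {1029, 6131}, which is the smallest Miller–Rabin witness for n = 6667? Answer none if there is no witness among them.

n − 1 = 6666 = 2^1 · 3333, so s = 1 and d = 3333.
Base 1029: x_0 = 1029^3333 mod 6667 = 3457. x_0 ∉ {1, 6666} and s = 1, so 1029 is a Miller–Rabin witness and 6667 is composite.
Base 6131: x_0 = 6131^3333 mod 6667 = 5520. x_0 ∉ {1, 6666} and s = 1, so 6131 is a Miller–Rabin witness and 6667 is composite.
The smallest witness among the given bases is 1029.

1029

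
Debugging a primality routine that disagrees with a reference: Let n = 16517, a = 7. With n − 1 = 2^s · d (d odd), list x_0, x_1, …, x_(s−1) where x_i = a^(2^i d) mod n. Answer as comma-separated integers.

n − 1 = 16516 = 2^2 · 4129, so s = 2 and d = 4129.
x_0 = 7^4129 mod 16517 = 6552.
x_1 = 6552^2 mod 16517 = 1021.

6552, 1021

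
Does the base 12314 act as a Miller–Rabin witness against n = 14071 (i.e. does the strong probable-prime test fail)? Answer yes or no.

no

n − 1 = 14070 = 2^1 · 7035, so s = 1 and d = 7035.
x_0 = 12314^7035 mod 14071 = 14070.
x_0 = 14070 ≡ −1, so 12314 is not a witness.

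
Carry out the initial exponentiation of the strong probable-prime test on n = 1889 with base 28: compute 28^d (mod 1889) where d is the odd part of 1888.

n − 1 = 1888 = 2^5 · 59, so s = 5 and d = 59.
Repeated squaring mod 1889: 28^1 ≡ 28, 28^2 ≡ 784, 28^4 ≡ 731, 28^8 ≡ 1663, 28^16 ≡ 73, 28^32 ≡ 1551.
59 = 32 + 16 + 8 + 2 + 1, so 28^59 ≡ 1551·73·1663·784·28 ≡ 975 (mod 1889).

975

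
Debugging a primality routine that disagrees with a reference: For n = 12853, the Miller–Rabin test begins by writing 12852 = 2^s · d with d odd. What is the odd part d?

3213

Halving: 12852 → 6426 → 3213; 3213 is odd.
So 12852 = 2^2 · 3213.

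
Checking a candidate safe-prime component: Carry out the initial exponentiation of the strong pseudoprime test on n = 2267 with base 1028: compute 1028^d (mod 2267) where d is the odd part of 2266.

1

n − 1 = 2266 = 2^1 · 1133, so s = 1 and d = 1133.
1028^1133 mod 2267 = 1.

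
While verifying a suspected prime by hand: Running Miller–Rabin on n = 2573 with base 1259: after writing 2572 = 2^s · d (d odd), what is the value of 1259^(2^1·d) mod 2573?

444

n − 1 = 2572 = 2^2 · 643, so s = 2 and d = 643.
x_0 = 1259^643 mod 2573 = 1347.
x_1 = 1347^2 mod 2573 = 444.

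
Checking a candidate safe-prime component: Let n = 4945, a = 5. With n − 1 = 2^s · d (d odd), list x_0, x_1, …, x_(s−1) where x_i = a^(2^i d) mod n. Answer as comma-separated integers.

1040, 3590, 1430, 2615

n − 1 = 4944 = 2^4 · 309, so s = 4 and d = 309.
x_0 = 5^309 mod 4945 = 1040.
x_1 = 1040^2 mod 4945 = 3590.
x_2 = 3590^2 mod 4945 = 1430.
x_3 = 1430^2 mod 4945 = 2615.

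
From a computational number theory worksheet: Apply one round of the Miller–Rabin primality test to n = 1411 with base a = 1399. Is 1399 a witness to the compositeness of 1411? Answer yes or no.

n − 1 = 1410 = 2^1 · 705, so s = 1 and d = 705.
x_0 = 1399^705 mod 1411 = 634.
x_0 ∉ {1, 1410} and s = 1, so 1399 is a Miller–Rabin witness and 1411 is composite.

yes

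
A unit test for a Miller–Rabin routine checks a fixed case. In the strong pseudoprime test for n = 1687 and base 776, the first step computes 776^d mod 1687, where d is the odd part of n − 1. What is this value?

n − 1 = 1686 = 2^1 · 843, so s = 1 and d = 843.
776^843 mod 1687 = 1385.

1385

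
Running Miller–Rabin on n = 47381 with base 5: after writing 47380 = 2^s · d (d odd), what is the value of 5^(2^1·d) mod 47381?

n − 1 = 47380 = 2^2 · 11845, so s = 2 and d = 11845.
x_0 = 5^11845 mod 47381 = 47380.
x_1 = 47380^2 mod 47381 = 1.

1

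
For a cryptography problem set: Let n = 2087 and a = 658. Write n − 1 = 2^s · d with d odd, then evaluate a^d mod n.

2086

n − 1 = 2086 = 2^1 · 1043, so s = 1 and d = 1043.
658^1043 mod 2087 = 2086.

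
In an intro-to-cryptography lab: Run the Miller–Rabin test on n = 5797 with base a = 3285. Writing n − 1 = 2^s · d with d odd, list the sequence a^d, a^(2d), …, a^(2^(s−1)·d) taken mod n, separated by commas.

n − 1 = 5796 = 2^2 · 1449, so s = 2 and d = 1449.
x_0 = 3285^1449 mod 5797 = 2758.
x_1 = 2758^2 mod 5797 = 900.

2758, 900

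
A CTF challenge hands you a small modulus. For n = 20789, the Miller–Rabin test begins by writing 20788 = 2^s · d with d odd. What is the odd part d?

Halving: 20788 → 10394 → 5197; 5197 is odd.
So 20788 = 2^2 · 5197.

5197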